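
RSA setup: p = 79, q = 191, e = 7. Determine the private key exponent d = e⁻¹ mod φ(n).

12703

φ(n) = (p−1)(q−1) = 78·190 = 14820.
Need d with 7·d ≡ 1 (mod 14820). Apply the extended Euclidean algorithm:
14820 = 2117·7 + 1
7 = 7·1 + 0
Back-substitute:
1 = 14820 − 2117·7
So 7·(-2117) ≡ 1 (mod 14820), hence d ≡ -2117 ≡ 12703 (mod 14820).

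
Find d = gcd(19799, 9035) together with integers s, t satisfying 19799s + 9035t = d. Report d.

Repeated division:
19799 = 2·9035 + 1729
9035 = 5·1729 + 390
1729 = 4·390 + 169
390 = 2·169 + 52
169 = 3·52 + 13
52 = 4·13 + 0
gcd(19799, 9035) = 13.
Working backward:
13 = 169 − 3·52
13 = −3·390 + 7·169
13 = 7·1729 − 31·390
13 = −31·9035 + 162·1729
13 = 162·19799 − 355·9035
So 13 = (162)·19799 + (-355)·9035.

13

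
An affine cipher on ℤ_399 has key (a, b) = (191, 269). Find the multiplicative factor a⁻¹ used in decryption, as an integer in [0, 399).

Apply the Euclidean algorithm to 399 and 191:
399 = 2·191 + 17
191 = 11·17 + 4
17 = 4·4 + 1
4 = 4·1 + 0
gcd = 1, so the inverse exists. Back-substitute:
1 = 17 − 4·4
1 = −4·191 + 45·17
1 = 45·399 − 94·191
Thus 191·(-94) ≡ 1 (mod 399); reducing, -94 mod 399 = 305.

305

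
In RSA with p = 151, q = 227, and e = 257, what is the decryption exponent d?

9893

φ(n) = (p−1)(q−1) = 150·226 = 33900.
Need d with 257·d ≡ 1 (mod 33900). Apply the extended Euclidean algorithm:
33900 = 131×257 + 233
257 = 1×233 + 24
233 = 9×24 + 17
24 = 1×17 + 7
17 = 2×7 + 3
7 = 2×3 + 1
3 = 3×1 + 0
Back-substitute:
1 = 7 − 2·3
1 = −2·17 + 5·7
1 = 5·24 − 7·17
1 = −7·233 + 68·24
1 = 68·257 − 75·233
1 = −75·33900 + 9893·257
So 257·9893 ≡ 1 (mod 33900), hence d = 9893.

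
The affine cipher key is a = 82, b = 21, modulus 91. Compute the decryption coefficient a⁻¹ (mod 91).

Run Euclid on (91, 82):
91 = 1*82 + 9
82 = 9*9 + 1
9 = 9*1 + 0
gcd = 1, so the inverse exists. Back-substitute:
1 = 82 − 9·9
1 = −9·91 + 10·82
So 82·10 ≡ 1 (mod 91).

10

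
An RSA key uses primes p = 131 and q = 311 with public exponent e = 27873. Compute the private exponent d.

φ(n) = (p−1)(q−1) = 130·310 = 40300.
Need d with 27873·d ≡ 1 (mod 40300). Apply the extended Euclidean algorithm:
40300 = 1×27873 + 12427
27873 = 2×12427 + 3019
12427 = 4×3019 + 351
3019 = 8×351 + 211
351 = 1×211 + 140
211 = 1×140 + 71
140 = 1×71 + 69
71 = 1×69 + 2
69 = 34×2 + 1
2 = 2×1 + 0
Back-substitute:
1 = 69 − 34·2
1 = −34·71 + 35·69
1 = 35·140 − 69·71
1 = −69·211 + 104·140
1 = 104·351 − 173·211
1 = −173·3019 + 1488·351
1 = 1488·12427 − 6125·3019
1 = −6125·27873 + 13738·12427
1 = 13738·40300 − 19863·27873
So 27873·(-19863) ≡ 1 (mod 40300), hence d ≡ -19863 ≡ 20437 (mod 40300).

20437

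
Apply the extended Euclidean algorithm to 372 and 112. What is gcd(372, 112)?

Apply Euclid's algorithm to 372 and 112:
372 = 3×112 + 36
112 = 3×36 + 4
36 = 9×4 + 0
gcd(372, 112) = 4.
Back-substituting:
4 = 112 − 3·36
4 = −3·372 + 10·112
So 4 = (-3)·372 + (10)·112.

4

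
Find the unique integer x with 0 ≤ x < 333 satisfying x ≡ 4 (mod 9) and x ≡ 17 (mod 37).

202

Write x = 4 + 9·k. Then 9·k ≡ 17 − 4 ≡ 13 (mod 37).
Need 9⁻¹ mod 37. Extended Euclid on (37, 9):
37 = 4*9 + 1
9 = 9*1 + 0
Back-substitute:
1 = 37 − 4·9
9⁻¹ ≡ 33 (mod 37), so k ≡ 33·13 ≡ 22 (mod 37).
x = 4 + 9·22 = 202.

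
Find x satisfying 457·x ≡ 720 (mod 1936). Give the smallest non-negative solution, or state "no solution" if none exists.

1264

First find gcd(457, 1936):
1936 = 4·457 + 108
457 = 4·108 + 25
108 = 4·25 + 8
25 = 3·8 + 1
8 = 8·1 + 0
gcd = 1, so a unique solution mod 1936 exists.
Back-substitute for the Bézout coefficients:
1 = 25 − 3·8
1 = −3·108 + 13·25
1 = 13·457 − 55·108
1 = −55·1936 + 233·457
So 457·(233) ≡ 1 (mod 1936), giving 457⁻¹ ≡ 233.
x ≡ 457⁻¹·720 ≡ 233·720 ≡ 1264 (mod 1936).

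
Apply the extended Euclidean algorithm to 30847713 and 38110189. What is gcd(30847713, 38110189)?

13

Euclidean algorithm:
38110189 = 1·30847713 + 7262476
30847713 = 4·7262476 + 1797809
7262476 = 4·1797809 + 71240
1797809 = 25·71240 + 16809
71240 = 4·16809 + 4004
16809 = 4·4004 + 793
4004 = 5·793 + 39
793 = 20·39 + 13
39 = 3·13 + 0
gcd(30847713, 38110189) = 13.
Back-substituting:
13 = 793 − 20·39
13 = −20·4004 + 101·793
13 = 101·16809 − 424·4004
13 = −424·71240 + 1797·16809
13 = 1797·1797809 − 45349·71240
13 = −45349·7262476 + 183193·1797809
13 = 183193·30847713 − 778121·7262476
13 = −778121·38110189 + 961314·30847713
So 13 = (-778121)·38110189 + (961314)·30847713.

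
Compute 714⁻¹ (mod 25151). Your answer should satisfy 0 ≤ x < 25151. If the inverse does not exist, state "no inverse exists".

Compute gcd(714, 25151):
25151 = 35·714 + 161
714 = 4·161 + 70
161 = 2·70 + 21
70 = 3·21 + 7
21 = 3·7 + 0
Since gcd = 7 > 1, 714 is not a unit mod 25151.

no inverse exists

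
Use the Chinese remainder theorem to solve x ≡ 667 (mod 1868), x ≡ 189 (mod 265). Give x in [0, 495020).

Write x = 667 + 1868·k. Then 1868·k ≡ 189 − 667 ≡ 52 (mod 265).
Need 1868⁻¹ mod 265. Extended Euclid on (265, 13):
265 = 20×13 + 5
13 = 2×5 + 3
5 = 1×3 + 2
3 = 1×2 + 1
2 = 2×1 + 0
Back-substitute:
1 = 3 − 2
1 = −5 + 2·3
1 = 2·13 − 5·5
1 = −5·265 + 102·13
1868⁻¹ ≡ 102 (mod 265), so k ≡ 102·52 ≡ 4 (mod 265).
x = 667 + 1868·4 = 8139.

8139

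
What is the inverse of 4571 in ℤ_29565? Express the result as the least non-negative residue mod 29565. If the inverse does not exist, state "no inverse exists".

28556

Run Euclid on (29565, 4571):
29565 = 6×4571 + 2139
4571 = 2×2139 + 293
2139 = 7×293 + 88
293 = 3×88 + 29
88 = 3×29 + 1
29 = 29×1 + 0
gcd = 1, so the inverse exists. Back-substitute:
1 = 88 − 3·29
1 = −3·293 + 10·88
1 = 10·2139 − 73·293
1 = −73·4571 + 156·2139
1 = 156·29565 − 1009·4571
So 4571·(-1009) ≡ 1 (mod 29565), and -1009 ≡ 28556 (mod 29565).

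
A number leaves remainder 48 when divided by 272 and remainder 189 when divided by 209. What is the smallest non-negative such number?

Write x = 48 + 272·k. Then 272·k ≡ 189 − 48 ≡ 141 (mod 209).
Need 272⁻¹ mod 209. Extended Euclid on (209, 63):
209 = 3×63 + 20
63 = 3×20 + 3
20 = 6×3 + 2
3 = 1×2 + 1
2 = 2×1 + 0
Back-substitute:
1 = 3 − 2
1 = −20 + 7·3
1 = 7·63 − 22·20
1 = −22·209 + 73·63
272⁻¹ ≡ 73 (mod 209), so k ≡ 73·141 ≡ 52 (mod 209).
x = 48 + 272·52 = 14192.

14192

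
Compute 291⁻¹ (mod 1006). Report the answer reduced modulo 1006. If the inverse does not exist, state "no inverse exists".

121

Apply the Euclidean algorithm to 1006 and 291:
1006 = 3*291 + 133
291 = 2*133 + 25
133 = 5*25 + 8
25 = 3*8 + 1
8 = 8*1 + 0
Since gcd(291, 1006) = 1, back-substitute to write 1 as a combination:
1 = 25 − 3·8
1 = −3·133 + 16·25
1 = 16·291 − 35·133
1 = −35·1006 + 121·291
So 291·121 ≡ 1 (mod 1006).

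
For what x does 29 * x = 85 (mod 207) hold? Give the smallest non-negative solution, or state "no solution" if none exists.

110

First find gcd(29, 207):
207 = 7*29 + 4
29 = 7*4 + 1
4 = 4*1 + 0
gcd = 1, so a unique solution mod 207 exists.
Back-substitute for the Bézout coefficients:
1 = 29 − 7·4
1 = −7·207 + 50·29
So 29·(50) ≡ 1 (mod 207), giving 29⁻¹ ≡ 50.
x ≡ 29⁻¹·85 ≡ 50·85 ≡ 110 (mod 207).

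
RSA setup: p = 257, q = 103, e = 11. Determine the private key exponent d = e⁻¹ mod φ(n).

φ(n) = (p−1)(q−1) = 256·102 = 26112.
Need d with 11·d ≡ 1 (mod 26112). Apply the extended Euclidean algorithm:
26112 = 2373·11 + 9
11 = 1·9 + 2
9 = 4·2 + 1
2 = 2·1 + 0
Back-substitute:
1 = 9 − 4·2
1 = −4·11 + 5·9
1 = 5·26112 − 11869·11
So 11·(-11869) ≡ 1 (mod 26112), hence d ≡ -11869 ≡ 14243 (mod 26112).

14243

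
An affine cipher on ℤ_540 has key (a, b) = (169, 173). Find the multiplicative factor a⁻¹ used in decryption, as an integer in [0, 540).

gcd(540, 169) by repeated division:
540 = 3·169 + 33
169 = 5·33 + 4
33 = 8·4 + 1
4 = 4·1 + 0
gcd = 1, so the inverse exists. Back-substitute:
1 = 33 − 8·4
1 = −8·169 + 41·33
1 = 41·540 − 131·169
Thus 169·(-131) ≡ 1 (mod 540); reducing, -131 mod 540 = 409.

409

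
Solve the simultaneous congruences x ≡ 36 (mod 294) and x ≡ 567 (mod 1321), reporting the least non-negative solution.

60012

Write x = 36 + 294·k. Then 294·k ≡ 567 − 36 ≡ 531 (mod 1321).
Need 294⁻¹ mod 1321. Extended Euclid on (1321, 294):
1321 = 4·294 + 145
294 = 2·145 + 4
145 = 36·4 + 1
4 = 4·1 + 0
Back-substitute:
1 = 145 − 36·4
1 = −36·294 + 73·145
1 = 73·1321 − 328·294
294⁻¹ ≡ 993 (mod 1321), so k ≡ 993·531 ≡ 204 (mod 1321).
x = 36 + 294·204 = 60012.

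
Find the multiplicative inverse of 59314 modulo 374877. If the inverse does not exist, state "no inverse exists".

59884

Extended Euclidean algorithm:
374877 = 6×59314 + 18993
59314 = 3×18993 + 2335
18993 = 8×2335 + 313
2335 = 7×313 + 144
313 = 2×144 + 25
144 = 5×25 + 19
25 = 1×19 + 6
19 = 3×6 + 1
6 = 6×1 + 0
Since gcd(59314, 374877) = 1, back-substitute to write 1 as a combination:
1 = 19 − 3·6
1 = −3·25 + 4·19
1 = 4·144 − 23·25
1 = −23·313 + 50·144
1 = 50·2335 − 373·313
1 = −373·18993 + 3034·2335
1 = 3034·59314 − 9475·18993
1 = −9475·374877 + 59884·59314
So 59314·59884 ≡ 1 (mod 374877).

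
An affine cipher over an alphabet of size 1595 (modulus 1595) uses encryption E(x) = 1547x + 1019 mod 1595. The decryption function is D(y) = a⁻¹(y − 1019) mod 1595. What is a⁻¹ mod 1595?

1163

Apply the Euclidean algorithm to 1595 and 1547:
1595 = 1×1547 + 48
1547 = 32×48 + 11
48 = 4×11 + 4
11 = 2×4 + 3
4 = 1×3 + 1
3 = 3×1 + 0
The gcd is 1. Working backward:
1 = 4 − 3
1 = −11 + 3·4
1 = 3·48 − 13·11
1 = −13·1547 + 419·48
1 = 419·1595 − 432·1547
So 1547·(-432) ≡ 1 (mod 1595), and -432 ≡ 1163 (mod 1595).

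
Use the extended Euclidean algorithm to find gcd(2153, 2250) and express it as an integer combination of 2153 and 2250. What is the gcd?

Euclidean algorithm:
2250 = 1·2153 + 97
2153 = 22·97 + 19
97 = 5·19 + 2
19 = 9·2 + 1
2 = 2·1 + 0
gcd(2153, 2250) = 1.
Back-substituting:
1 = 19 − 9·2
1 = −9·97 + 46·19
1 = 46·2153 − 1021·97
1 = −1021·2250 + 1067·2153
So 1 = (-1021)·2250 + (1067)·2153.

1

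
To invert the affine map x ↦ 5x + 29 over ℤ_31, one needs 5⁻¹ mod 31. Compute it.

Run Euclid on (31, 5):
31 = 6*5 + 1
5 = 5*1 + 0
The gcd is 1. Working backward:
1 = 31 − 6·5
Thus 5·(-6) ≡ 1 (mod 31); reducing, -6 mod 31 = 25.

25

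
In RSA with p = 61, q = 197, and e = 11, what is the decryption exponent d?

φ(n) = (p−1)(q−1) = 60·196 = 11760.
Need d with 11·d ≡ 1 (mod 11760). Apply the extended Euclidean algorithm:
11760 = 1069*11 + 1
11 = 11*1 + 0
Back-substitute:
1 = 11760 − 1069·11
So 11·(-1069) ≡ 1 (mod 11760), hence d ≡ -1069 ≡ 10691 (mod 11760).

10691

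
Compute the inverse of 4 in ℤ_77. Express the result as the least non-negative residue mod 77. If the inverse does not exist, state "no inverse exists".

Run Euclid on (77, 4):
77 = 19×4 + 1
4 = 4×1 + 0
gcd = 1, so the inverse exists. Back-substitute:
1 = 77 − 19·4
Hence 4⁻¹ ≡ -19 ≡ 58 (mod 77).

58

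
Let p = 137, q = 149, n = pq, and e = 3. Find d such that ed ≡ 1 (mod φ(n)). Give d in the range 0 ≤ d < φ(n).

φ(n) = (p−1)(q−1) = 136·148 = 20128.
Need d with 3·d ≡ 1 (mod 20128). Apply the extended Euclidean algorithm:
20128 = 6709·3 + 1
3 = 3·1 + 0
Back-substitute:
1 = 20128 − 6709·3
So 3·(-6709) ≡ 1 (mod 20128), hence d ≡ -6709 ≡ 13419 (mod 20128).

13419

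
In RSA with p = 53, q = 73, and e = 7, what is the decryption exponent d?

φ(n) = (p−1)(q−1) = 52·72 = 3744.
Need d with 7·d ≡ 1 (mod 3744). Apply the extended Euclidean algorithm:
3744 = 534×7 + 6
7 = 1×6 + 1
6 = 6×1 + 0
Back-substitute:
1 = 7 − 6
1 = −3744 + 535·7
So 7·535 ≡ 1 (mod 3744), hence d = 535.

535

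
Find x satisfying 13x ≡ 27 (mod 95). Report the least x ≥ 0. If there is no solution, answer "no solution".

First find gcd(13, 95):
95 = 7·13 + 4
13 = 3·4 + 1
4 = 4·1 + 0
gcd = 1, so a unique solution mod 95 exists.
Back-substitute for the Bézout coefficients:
1 = 13 − 3·4
1 = −3·95 + 22·13
So 13·(22) ≡ 1 (mod 95), giving 13⁻¹ ≡ 22.
x ≡ 13⁻¹·27 ≡ 22·27 ≡ 24 (mod 95).

24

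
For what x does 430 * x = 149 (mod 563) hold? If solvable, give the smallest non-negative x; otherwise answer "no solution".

First find gcd(430, 563):
563 = 1*430 + 133
430 = 3*133 + 31
133 = 4*31 + 9
31 = 3*9 + 4
9 = 2*4 + 1
4 = 4*1 + 0
gcd = 1, so a unique solution mod 563 exists.
Back-substitute for the Bézout coefficients:
1 = 9 − 2·4
1 = −2·31 + 7·9
1 = 7·133 − 30·31
1 = −30·430 + 97·133
1 = 97·563 − 127·430
So 430·(-127) ≡ 1 (mod 563), giving 430⁻¹ ≡ 436.
x ≡ 430⁻¹·149 ≡ 436·149 ≡ 219 (mod 563).

219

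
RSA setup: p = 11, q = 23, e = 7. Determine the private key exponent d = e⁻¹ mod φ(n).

φ(n) = (p−1)(q−1) = 10·22 = 220.
Need d with 7·d ≡ 1 (mod 220). Apply the extended Euclidean algorithm:
220 = 31×7 + 3
7 = 2×3 + 1
3 = 3×1 + 0
Back-substitute:
1 = 7 − 2·3
1 = −2·220 + 63·7
So 7·63 ≡ 1 (mod 220), hence d = 63.

63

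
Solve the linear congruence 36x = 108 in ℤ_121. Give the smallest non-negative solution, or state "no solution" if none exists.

First find gcd(36, 121):
121 = 3·36 + 13
36 = 2·13 + 10
13 = 1·10 + 3
10 = 3·3 + 1
3 = 3·1 + 0
gcd = 1, so a unique solution mod 121 exists.
Back-substitute for the Bézout coefficients:
1 = 10 − 3·3
1 = −3·13 + 4·10
1 = 4·36 − 11·13
1 = −11·121 + 37·36
So 36·(37) ≡ 1 (mod 121), giving 36⁻¹ ≡ 37.
x ≡ 36⁻¹·108 ≡ 37·108 ≡ 3 (mod 121).

3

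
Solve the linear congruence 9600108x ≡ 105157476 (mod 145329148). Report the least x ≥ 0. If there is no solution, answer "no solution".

25575655

First find gcd(9600108, 145329148):
145329148 = 15·9600108 + 1327528
9600108 = 7·1327528 + 307412
1327528 = 4·307412 + 97880
307412 = 3·97880 + 13772
97880 = 7·13772 + 1476
13772 = 9·1476 + 488
1476 = 3·488 + 12
488 = 40·12 + 8
12 = 1·8 + 4
8 = 2·4 + 0
gcd = 4 and 4 | 105157476, so solutions exist. Divide through by 4: 2400027x ≡ 26289369 (mod 36332287).
Now find 2400027⁻¹ mod 36332287:
36332287 = 15·2400027 + 331882
2400027 = 7·331882 + 76853
331882 = 4·76853 + 24470
76853 = 3·24470 + 3443
24470 = 7·3443 + 369
3443 = 9·369 + 122
369 = 3·122 + 3
122 = 40·3 + 2
3 = 1·2 + 1
2 = 2·1 + 0
Back-substitute:
1 = 3 − 2
1 = −122 + 41·3
1 = 41·369 − 124·122
1 = −124·3443 + 1157·369
1 = 1157·24470 − 8223·3443
1 = −8223·76853 + 25826·24470
1 = 25826·331882 − 111527·76853
1 = −111527·2400027 + 806515·331882
1 = 806515·36332287 − 12209252·2400027
So 2400027·(-12209252) ≡ 1 (mod 36332287), i.e. 2400027⁻¹ ≡ 24123035.
Then x ≡ 24123035·26289369 ≡ 25575655 (mod 36332287); the smallest non-negative solution is x = 25575655.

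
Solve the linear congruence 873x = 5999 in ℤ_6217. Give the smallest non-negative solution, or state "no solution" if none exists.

249

First find gcd(873, 6217):
6217 = 7·873 + 106
873 = 8·106 + 25
106 = 4·25 + 6
25 = 4·6 + 1
6 = 6·1 + 0
gcd = 1, so a unique solution mod 6217 exists.
Back-substitute for the Bézout coefficients:
1 = 25 − 4·6
1 = −4·106 + 17·25
1 = 17·873 − 140·106
1 = −140·6217 + 997·873
So 873·(997) ≡ 1 (mod 6217), giving 873⁻¹ ≡ 997.
x ≡ 873⁻¹·5999 ≡ 997·5999 ≡ 249 (mod 6217).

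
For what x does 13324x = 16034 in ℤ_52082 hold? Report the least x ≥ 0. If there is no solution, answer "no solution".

First find gcd(13324, 52082):
52082 = 3*13324 + 12110
13324 = 1*12110 + 1214
12110 = 9*1214 + 1184
1214 = 1*1184 + 30
1184 = 39*30 + 14
30 = 2*14 + 2
14 = 7*2 + 0
gcd = 2 and 2 | 16034, so solutions exist. Divide through by 2: 6662x ≡ 8017 (mod 26041).
Now find 6662⁻¹ mod 26041:
26041 = 3·6662 + 6055
6662 = 1·6055 + 607
6055 = 9·607 + 592
607 = 1·592 + 15
592 = 39·15 + 7
15 = 2·7 + 1
7 = 7·1 + 0
Back-substitute:
1 = 15 − 2·7
1 = −2·592 + 79·15
1 = 79·607 − 81·592
1 = −81·6055 + 808·607
1 = 808·6662 − 889·6055
1 = −889·26041 + 3475·6662
So 6662⁻¹ ≡ 3475 (mod 26041).
Then x ≡ 3475·8017 ≡ 21246 (mod 26041); the smallest non-negative solution is x = 21246.

21246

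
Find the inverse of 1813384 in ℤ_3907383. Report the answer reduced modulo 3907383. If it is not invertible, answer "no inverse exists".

1683928

gcd(3907383, 1813384) by repeated division:
3907383 = 2×1813384 + 280615
1813384 = 6×280615 + 129694
280615 = 2×129694 + 21227
129694 = 6×21227 + 2332
21227 = 9×2332 + 239
2332 = 9×239 + 181
239 = 1×181 + 58
181 = 3×58 + 7
58 = 8×7 + 2
7 = 3×2 + 1
2 = 2×1 + 0
The gcd is 1. Working backward:
1 = 7 − 3·2
1 = −3·58 + 25·7
1 = 25·181 − 78·58
1 = −78·239 + 103·181
1 = 103·2332 − 1005·239
1 = −1005·21227 + 9148·2332
1 = 9148·129694 − 55893·21227
1 = −55893·280615 + 120934·129694
1 = 120934·1813384 − 781497·280615
1 = −781497·3907383 + 1683928·1813384
So 1813384·1683928 ≡ 1 (mod 3907383).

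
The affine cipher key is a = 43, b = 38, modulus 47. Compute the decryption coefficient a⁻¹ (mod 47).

35

gcd(47, 43) by repeated division:
47 = 1*43 + 4
43 = 10*4 + 3
4 = 1*3 + 1
3 = 3*1 + 0
The gcd is 1. Working backward:
1 = 4 − 3
1 = −43 + 11·4
1 = 11·47 − 12·43
So 43·(-12) ≡ 1 (mod 47), and -12 ≡ 35 (mod 47).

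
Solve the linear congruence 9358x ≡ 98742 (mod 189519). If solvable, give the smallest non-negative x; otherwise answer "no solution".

First find gcd(9358, 189519):
189519 = 20·9358 + 2359
9358 = 3·2359 + 2281
2359 = 1·2281 + 78
2281 = 29·78 + 19
78 = 4·19 + 2
19 = 9·2 + 1
2 = 2·1 + 0
gcd = 1, so a unique solution mod 189519 exists.
Back-substitute for the Bézout coefficients:
1 = 19 − 9·2
1 = −9·78 + 37·19
1 = 37·2281 − 1082·78
1 = −1082·2359 + 1119·2281
1 = 1119·9358 − 4439·2359
1 = −4439·189519 + 89899·9358
So 9358·(89899) ≡ 1 (mod 189519), giving 9358⁻¹ ≡ 89899.
x ≡ 9358⁻¹·98742 ≡ 89899·98742 ≡ 116136 (mod 189519).

116136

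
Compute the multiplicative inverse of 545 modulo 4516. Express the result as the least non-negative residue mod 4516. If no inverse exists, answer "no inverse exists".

Apply the Euclidean algorithm to 4516 and 545:
4516 = 8·545 + 156
545 = 3·156 + 77
156 = 2·77 + 2
77 = 38·2 + 1
2 = 2·1 + 0
Since gcd(545, 4516) = 1, back-substitute to write 1 as a combination:
1 = 77 − 38·2
1 = −38·156 + 77·77
1 = 77·545 − 269·156
1 = −269·4516 + 2229·545
So 545·2229 ≡ 1 (mod 4516).

2229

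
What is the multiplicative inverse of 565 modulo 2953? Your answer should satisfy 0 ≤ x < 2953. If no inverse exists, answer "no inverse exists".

Run Euclid on (2953, 565):
2953 = 5·565 + 128
565 = 4·128 + 53
128 = 2·53 + 22
53 = 2·22 + 9
22 = 2·9 + 4
9 = 2·4 + 1
4 = 4·1 + 0
gcd = 1, so the inverse exists. Back-substitute:
1 = 9 − 2·4
1 = −2·22 + 5·9
1 = 5·53 − 12·22
1 = −12·128 + 29·53
1 = 29·565 − 128·128
1 = −128·2953 + 669·565
So 565·669 ≡ 1 (mod 2953).

669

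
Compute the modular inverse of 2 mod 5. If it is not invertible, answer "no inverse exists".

3

Run Euclid on (5, 2):
5 = 2×2 + 1
2 = 2×1 + 0
gcd = 1, so the inverse exists. Back-substitute:
1 = 5 − 2·2
So 2·(-2) ≡ 1 (mod 5), and -2 ≡ 3 (mod 5).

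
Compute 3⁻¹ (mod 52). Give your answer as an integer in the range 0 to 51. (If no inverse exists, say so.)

gcd(52, 3) by repeated division:
52 = 17·3 + 1
3 = 3·1 + 0
The gcd is 1. Working backward:
1 = 52 − 17·3
Thus 3·(-17) ≡ 1 (mod 52); reducing, -17 mod 52 = 35.

35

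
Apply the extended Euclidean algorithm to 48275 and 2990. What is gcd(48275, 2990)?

5

Euclidean algorithm:
48275 = 16*2990 + 435
2990 = 6*435 + 380
435 = 1*380 + 55
380 = 6*55 + 50
55 = 1*50 + 5
50 = 10*5 + 0
gcd(48275, 2990) = 5.
Express as a combination:
5 = 55 − 50
5 = −380 + 7·55
5 = 7·435 − 8·380
5 = −8·2990 + 55·435
5 = 55·48275 − 888·2990
So 5 = (55)·48275 + (-888)·2990.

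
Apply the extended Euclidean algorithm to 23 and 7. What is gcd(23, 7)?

Repeated division:
23 = 3*7 + 2
7 = 3*2 + 1
2 = 2*1 + 0
gcd(23, 7) = 1.
Working backward:
1 = 7 − 3·2
1 = −3·23 + 10·7
So 1 = (-3)·23 + (10)·7.

1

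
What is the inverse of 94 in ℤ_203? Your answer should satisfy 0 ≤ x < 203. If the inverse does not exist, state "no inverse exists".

54

Run Euclid on (203, 94):
203 = 2·94 + 15
94 = 6·15 + 4
15 = 3·4 + 3
4 = 1·3 + 1
3 = 3·1 + 0
gcd = 1, so the inverse exists. Back-substitute:
1 = 4 − 3
1 = −15 + 4·4
1 = 4·94 − 25·15
1 = −25·203 + 54·94
So 94·54 ≡ 1 (mod 203).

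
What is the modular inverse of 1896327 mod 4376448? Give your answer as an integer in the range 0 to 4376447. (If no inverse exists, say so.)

no inverse exists

Euclidean algorithm on 4376448, 1896327:
4376448 = 2*1896327 + 583794
1896327 = 3*583794 + 144945
583794 = 4*144945 + 4014
144945 = 36*4014 + 441
4014 = 9*441 + 45
441 = 9*45 + 36
45 = 1*36 + 9
36 = 4*9 + 0
Since gcd = 9 > 1, 1896327 is not a unit mod 4376448.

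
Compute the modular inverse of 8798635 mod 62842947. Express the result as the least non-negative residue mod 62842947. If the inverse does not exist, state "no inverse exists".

Run Euclid on (62842947, 8798635):
62842947 = 7×8798635 + 1252502
8798635 = 7×1252502 + 31121
1252502 = 40×31121 + 7662
31121 = 4×7662 + 473
7662 = 16×473 + 94
473 = 5×94 + 3
94 = 31×3 + 1
3 = 3×1 + 0
The gcd is 1. Working backward:
1 = 94 − 31·3
1 = −31·473 + 156·94
1 = 156·7662 − 2527·473
1 = −2527·31121 + 10264·7662
1 = 10264·1252502 − 413087·31121
1 = −413087·8798635 + 2901873·1252502
1 = 2901873·62842947 − 20726198·8798635
So 8798635·(-20726198) ≡ 1 (mod 62842947), and -20726198 ≡ 42116749 (mod 62842947).

42116749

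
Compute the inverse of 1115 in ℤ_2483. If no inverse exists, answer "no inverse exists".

1109

Apply the Euclidean algorithm to 2483 and 1115:
2483 = 2*1115 + 253
1115 = 4*253 + 103
253 = 2*103 + 47
103 = 2*47 + 9
47 = 5*9 + 2
9 = 4*2 + 1
2 = 2*1 + 0
The gcd is 1. Working backward:
1 = 9 − 4·2
1 = −4·47 + 21·9
1 = 21·103 − 46·47
1 = −46·253 + 113·103
1 = 113·1115 − 498·253
1 = −498·2483 + 1109·1115
So 1115·1109 ≡ 1 (mod 2483).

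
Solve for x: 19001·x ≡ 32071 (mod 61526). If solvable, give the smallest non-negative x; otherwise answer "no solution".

First find gcd(19001, 61526):
61526 = 3×19001 + 4523
19001 = 4×4523 + 909
4523 = 4×909 + 887
909 = 1×887 + 22
887 = 40×22 + 7
22 = 3×7 + 1
7 = 7×1 + 0
gcd = 1, so a unique solution mod 61526 exists.
Back-substitute for the Bézout coefficients:
1 = 22 − 3·7
1 = −3·887 + 121·22
1 = 121·909 − 124·887
1 = −124·4523 + 617·909
1 = 617·19001 − 2592·4523
1 = −2592·61526 + 8393·19001
So 19001·(8393) ≡ 1 (mod 61526), giving 19001⁻¹ ≡ 8393.
x ≡ 19001⁻¹·32071 ≡ 8393·32071 ≡ 57179 (mod 61526).

57179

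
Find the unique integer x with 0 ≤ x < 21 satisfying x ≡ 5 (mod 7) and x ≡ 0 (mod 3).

12

Write x = 5 + 7·k. Then 7·k ≡ 0 − 5 ≡ 1 (mod 3).
Need 7⁻¹ mod 3. Extended Euclid on (3, 1):
3 = 3*1 + 0
7⁻¹ ≡ 1 (mod 3), so k ≡ 1·1 ≡ 1 (mod 3).
x = 5 + 7·1 = 12.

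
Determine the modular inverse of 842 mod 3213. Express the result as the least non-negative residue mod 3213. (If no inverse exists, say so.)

Apply the Euclidean algorithm to 3213 and 842:
3213 = 3×842 + 687
842 = 1×687 + 155
687 = 4×155 + 67
155 = 2×67 + 21
67 = 3×21 + 4
21 = 5×4 + 1
4 = 4×1 + 0
Since gcd(842, 3213) = 1, back-substitute to write 1 as a combination:
1 = 21 − 5·4
1 = −5·67 + 16·21
1 = 16·155 − 37·67
1 = −37·687 + 164·155
1 = 164·842 − 201·687
1 = −201·3213 + 767·842
So 842·767 ≡ 1 (mod 3213).

767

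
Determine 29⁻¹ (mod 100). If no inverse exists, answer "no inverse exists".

Extended Euclidean algorithm:
100 = 3·29 + 13
29 = 2·13 + 3
13 = 4·3 + 1
3 = 3·1 + 0
Since gcd(29, 100) = 1, back-substitute to write 1 as a combination:
1 = 13 − 4·3
1 = −4·29 + 9·13
1 = 9·100 − 31·29
So 29·(-31) ≡ 1 (mod 100), and -31 ≡ 69 (mod 100).

69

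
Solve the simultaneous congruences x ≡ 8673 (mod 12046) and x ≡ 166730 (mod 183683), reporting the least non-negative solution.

1240578029

Write x = 8673 + 12046·k. Then 12046·k ≡ 166730 − 8673 ≡ 158057 (mod 183683).
Need 12046⁻¹ mod 183683. Extended Euclid on (183683, 12046):
183683 = 15×12046 + 2993
12046 = 4×2993 + 74
2993 = 40×74 + 33
74 = 2×33 + 8
33 = 4×8 + 1
8 = 8×1 + 0
Back-substitute:
1 = 33 − 4·8
1 = −4·74 + 9·33
1 = 9·2993 − 364·74
1 = −364·12046 + 1465·2993
1 = 1465·183683 − 22339·12046
12046⁻¹ ≡ 161344 (mod 183683), so k ≡ 161344·158057 ≡ 102986 (mod 183683).
x = 8673 + 12046·102986 = 1240578029.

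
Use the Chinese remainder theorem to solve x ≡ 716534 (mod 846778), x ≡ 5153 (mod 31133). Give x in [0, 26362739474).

Write x = 716534 + 846778·k. Then 846778·k ≡ 5153 − 716534 ≡ 4678 (mod 31133).
Need 846778⁻¹ mod 31133. Extended Euclid on (31133, 6187):
31133 = 5×6187 + 198
6187 = 31×198 + 49
198 = 4×49 + 2
49 = 24×2 + 1
2 = 2×1 + 0
Back-substitute:
1 = 49 − 24·2
1 = −24·198 + 97·49
1 = 97·6187 − 3031·198
1 = −3031·31133 + 15252·6187
846778⁻¹ ≡ 15252 (mod 31133), so k ≡ 15252·4678 ≡ 23153 (mod 31133).
x = 716534 + 846778·23153 = 19606167568.

19606167568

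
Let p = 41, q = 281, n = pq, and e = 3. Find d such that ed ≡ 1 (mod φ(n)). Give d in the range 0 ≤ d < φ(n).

φ(n) = (p−1)(q−1) = 40·280 = 11200.
Need d with 3·d ≡ 1 (mod 11200). Apply the extended Euclidean algorithm:
11200 = 3733×3 + 1
3 = 3×1 + 0
Back-substitute:
1 = 11200 − 3733·3
So 3·(-3733) ≡ 1 (mod 11200), hence d ≡ -3733 ≡ 7467 (mod 11200).

7467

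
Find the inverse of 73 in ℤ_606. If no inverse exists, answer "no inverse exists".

Apply the Euclidean algorithm to 606 and 73:
606 = 8×73 + 22
73 = 3×22 + 7
22 = 3×7 + 1
7 = 7×1 + 0
gcd = 1, so the inverse exists. Back-substitute:
1 = 22 − 3·7
1 = −3·73 + 10·22
1 = 10·606 − 83·73
Hence 73⁻¹ ≡ -83 ≡ 523 (mod 606).

523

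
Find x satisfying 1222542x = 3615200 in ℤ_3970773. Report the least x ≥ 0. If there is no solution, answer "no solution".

gcd(1222542, 3970773):
3970773 = 3×1222542 + 303147
1222542 = 4×303147 + 9954
303147 = 30×9954 + 4527
9954 = 2×4527 + 900
4527 = 5×900 + 27
900 = 33×27 + 9
27 = 3×9 + 0
gcd = 9, but 9 ∤ 3615200, so the congruence has no solution.

no solution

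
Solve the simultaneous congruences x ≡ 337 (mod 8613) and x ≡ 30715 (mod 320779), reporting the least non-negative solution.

Write x = 337 + 8613·k. Then 8613·k ≡ 30715 − 337 ≡ 30378 (mod 320779).
Need 8613⁻¹ mod 320779. Extended Euclid on (320779, 8613):
320779 = 37·8613 + 2098
8613 = 4·2098 + 221
2098 = 9·221 + 109
221 = 2·109 + 3
109 = 36·3 + 1
3 = 3·1 + 0
Back-substitute:
1 = 109 − 36·3
1 = −36·221 + 73·109
1 = 73·2098 − 693·221
1 = −693·8613 + 2845·2098
1 = 2845·320779 − 105958·8613
8613⁻¹ ≡ 214821 (mod 320779), so k ≡ 214821·30378 ≡ 225141 (mod 320779).
x = 337 + 8613·225141 = 1939139770.

1939139770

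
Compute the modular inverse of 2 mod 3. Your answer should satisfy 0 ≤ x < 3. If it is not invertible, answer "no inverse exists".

2

Extended Euclidean algorithm:
3 = 1*2 + 1
2 = 2*1 + 0
gcd = 1, so the inverse exists. Back-substitute:
1 = 3 − 2
So 2·(-1) ≡ 1 (mod 3), and -1 ≡ 2 (mod 3).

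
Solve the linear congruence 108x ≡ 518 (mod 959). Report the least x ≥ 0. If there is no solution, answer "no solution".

First find gcd(108, 959):
959 = 8*108 + 95
108 = 1*95 + 13
95 = 7*13 + 4
13 = 3*4 + 1
4 = 4*1 + 0
gcd = 1, so a unique solution mod 959 exists.
Back-substitute for the Bézout coefficients:
1 = 13 − 3·4
1 = −3·95 + 22·13
1 = 22·108 − 25·95
1 = −25·959 + 222·108
So 108·(222) ≡ 1 (mod 959), giving 108⁻¹ ≡ 222.
x ≡ 108⁻¹·518 ≡ 222·518 ≡ 875 (mod 959).

875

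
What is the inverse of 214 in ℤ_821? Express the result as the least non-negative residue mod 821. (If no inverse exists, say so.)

610

Apply the Euclidean algorithm to 821 and 214:
821 = 3*214 + 179
214 = 1*179 + 35
179 = 5*35 + 4
35 = 8*4 + 3
4 = 1*3 + 1
3 = 3*1 + 0
gcd = 1, so the inverse exists. Back-substitute:
1 = 4 − 3
1 = −35 + 9·4
1 = 9·179 − 46·35
1 = −46·214 + 55·179
1 = 55·821 − 211·214
So 214·(-211) ≡ 1 (mod 821), and -211 ≡ 610 (mod 821).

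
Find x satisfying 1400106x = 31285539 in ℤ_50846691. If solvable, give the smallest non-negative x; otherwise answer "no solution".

First find gcd(1400106, 50846691):
50846691 = 36*1400106 + 442875
1400106 = 3*442875 + 71481
442875 = 6*71481 + 13989
71481 = 5*13989 + 1536
13989 = 9*1536 + 165
1536 = 9*165 + 51
165 = 3*51 + 12
51 = 4*12 + 3
12 = 4*3 + 0
gcd = 3 and 3 | 31285539, so solutions exist. Divide through by 3: 466702x ≡ 10428513 (mod 16948897).
Now find 466702⁻¹ mod 16948897:
16948897 = 36·466702 + 147625
466702 = 3·147625 + 23827
147625 = 6·23827 + 4663
23827 = 5·4663 + 512
4663 = 9·512 + 55
512 = 9·55 + 17
55 = 3·17 + 4
17 = 4·4 + 1
4 = 4·1 + 0
Back-substitute:
1 = 17 − 4·4
1 = −4·55 + 13·17
1 = 13·512 − 121·55
1 = −121·4663 + 1102·512
1 = 1102·23827 − 5631·4663
1 = −5631·147625 + 34888·23827
1 = 34888·466702 − 110295·147625
1 = −110295·16948897 + 4005508·466702
So 466702⁻¹ ≡ 4005508 (mod 16948897).
Then x ≡ 4005508·10428513 ≡ 3403769 (mod 16948897); the smallest non-negative solution is x = 3403769.

3403769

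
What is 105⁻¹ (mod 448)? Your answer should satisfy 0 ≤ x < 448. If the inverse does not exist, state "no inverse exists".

Euclidean algorithm on 448, 105:
448 = 4*105 + 28
105 = 3*28 + 21
28 = 1*21 + 7
21 = 3*7 + 0
Since gcd = 7 > 1, 105 is not a unit mod 448.

no inverse exists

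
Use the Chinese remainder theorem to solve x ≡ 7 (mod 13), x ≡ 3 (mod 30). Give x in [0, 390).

Write x = 7 + 13·k. Then 13·k ≡ 3 − 7 ≡ 26 (mod 30).
Need 13⁻¹ mod 30. Extended Euclid on (30, 13):
30 = 2×13 + 4
13 = 3×4 + 1
4 = 4×1 + 0
Back-substitute:
1 = 13 − 3·4
1 = −3·30 + 7·13
13⁻¹ ≡ 7 (mod 30), so k ≡ 7·26 ≡ 2 (mod 30).
x = 7 + 13·2 = 33.

33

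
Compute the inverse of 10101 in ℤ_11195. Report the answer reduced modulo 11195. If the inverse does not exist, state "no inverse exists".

Run Euclid on (11195, 10101):
11195 = 1×10101 + 1094
10101 = 9×1094 + 255
1094 = 4×255 + 74
255 = 3×74 + 33
74 = 2×33 + 8
33 = 4×8 + 1
8 = 8×1 + 0
gcd = 1, so the inverse exists. Back-substitute:
1 = 33 − 4·8
1 = −4·74 + 9·33
1 = 9·255 − 31·74
1 = −31·1094 + 133·255
1 = 133·10101 − 1228·1094
1 = −1228·11195 + 1361·10101
So 10101·1361 ≡ 1 (mod 11195).

1361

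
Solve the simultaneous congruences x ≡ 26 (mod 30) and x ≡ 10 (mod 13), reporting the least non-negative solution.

Write x = 26 + 30·k. Then 30·k ≡ 10 − 26 ≡ 10 (mod 13).
Need 30⁻¹ mod 13. Extended Euclid on (13, 4):
13 = 3·4 + 1
4 = 4·1 + 0
Back-substitute:
1 = 13 − 3·4
30⁻¹ ≡ 10 (mod 13), so k ≡ 10·10 ≡ 9 (mod 13).
x = 26 + 30·9 = 296.

296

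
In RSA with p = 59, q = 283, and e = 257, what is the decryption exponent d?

11201

φ(n) = (p−1)(q−1) = 58·282 = 16356.
Need d with 257·d ≡ 1 (mod 16356). Apply the extended Euclidean algorithm:
16356 = 63*257 + 165
257 = 1*165 + 92
165 = 1*92 + 73
92 = 1*73 + 19
73 = 3*19 + 16
19 = 1*16 + 3
16 = 5*3 + 1
3 = 3*1 + 0
Back-substitute:
1 = 16 − 5·3
1 = −5·19 + 6·16
1 = 6·73 − 23·19
1 = −23·92 + 29·73
1 = 29·165 − 52·92
1 = −52·257 + 81·165
1 = 81·16356 − 5155·257
So 257·(-5155) ≡ 1 (mod 16356), hence d ≡ -5155 ≡ 11201 (mod 16356).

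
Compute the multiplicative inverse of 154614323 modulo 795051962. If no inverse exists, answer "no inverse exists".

26586183

Extended Euclidean algorithm:
795051962 = 5·154614323 + 21980347
154614323 = 7·21980347 + 751894
21980347 = 29·751894 + 175421
751894 = 4·175421 + 50210
175421 = 3·50210 + 24791
50210 = 2·24791 + 628
24791 = 39·628 + 299
628 = 2·299 + 30
299 = 9·30 + 29
30 = 1·29 + 1
29 = 29·1 + 0
gcd = 1, so the inverse exists. Back-substitute:
1 = 30 − 29
1 = −299 + 10·30
1 = 10·628 − 21·299
1 = −21·24791 + 829·628
1 = 829·50210 − 1679·24791
1 = −1679·175421 + 5866·50210
1 = 5866·751894 − 25143·175421
1 = −25143·21980347 + 735013·751894
1 = 735013·154614323 − 5170234·21980347
1 = −5170234·795051962 + 26586183·154614323
So 154614323·26586183 ≡ 1 (mod 795051962).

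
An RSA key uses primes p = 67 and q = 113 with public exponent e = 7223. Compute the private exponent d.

4199

φ(n) = (p−1)(q−1) = 66·112 = 7392.
Need d with 7223·d ≡ 1 (mod 7392). Apply the extended Euclidean algorithm:
7392 = 1·7223 + 169
7223 = 42·169 + 125
169 = 1·125 + 44
125 = 2·44 + 37
44 = 1·37 + 7
37 = 5·7 + 2
7 = 3·2 + 1
2 = 2·1 + 0
Back-substitute:
1 = 7 − 3·2
1 = −3·37 + 16·7
1 = 16·44 − 19·37
1 = −19·125 + 54·44
1 = 54·169 − 73·125
1 = −73·7223 + 3120·169
1 = 3120·7392 − 3193·7223
So 7223·(-3193) ≡ 1 (mod 7392), hence d ≡ -3193 ≡ 4199 (mod 7392).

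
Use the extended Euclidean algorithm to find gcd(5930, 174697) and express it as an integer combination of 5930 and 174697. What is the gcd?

1

Repeated division:
174697 = 29·5930 + 2727
5930 = 2·2727 + 476
2727 = 5·476 + 347
476 = 1·347 + 129
347 = 2·129 + 89
129 = 1·89 + 40
89 = 2·40 + 9
40 = 4·9 + 4
9 = 2·4 + 1
4 = 4·1 + 0
gcd(5930, 174697) = 1.
Express as a combination:
1 = 9 − 2·4
1 = −2·40 + 9·9
1 = 9·89 − 20·40
1 = −20·129 + 29·89
1 = 29·347 − 78·129
1 = −78·476 + 107·347
1 = 107·2727 − 613·476
1 = −613·5930 + 1333·2727
1 = 1333·174697 − 39270·5930
So 1 = (1333)·174697 + (-39270)·5930.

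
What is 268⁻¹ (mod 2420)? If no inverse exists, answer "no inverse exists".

no inverse exists

Euclidean algorithm on 2420, 268:
2420 = 9×268 + 8
268 = 33×8 + 4
8 = 2×4 + 0
The gcd is 4, not 1, hence no inverse exists.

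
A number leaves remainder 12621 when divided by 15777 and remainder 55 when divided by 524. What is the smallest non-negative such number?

3641331

Write x = 12621 + 15777·k. Then 15777·k ≡ 55 − 12621 ≡ 10 (mod 524).
Need 15777⁻¹ mod 524. Extended Euclid on (524, 57):
524 = 9*57 + 11
57 = 5*11 + 2
11 = 5*2 + 1
2 = 2*1 + 0
Back-substitute:
1 = 11 − 5·2
1 = −5·57 + 26·11
1 = 26·524 − 239·57
15777⁻¹ ≡ 285 (mod 524), so k ≡ 285·10 ≡ 230 (mod 524).
x = 12621 + 15777·230 = 3641331.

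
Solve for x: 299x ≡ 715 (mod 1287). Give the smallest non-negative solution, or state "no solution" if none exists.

11

First find gcd(299, 1287):
1287 = 4×299 + 91
299 = 3×91 + 26
91 = 3×26 + 13
26 = 2×13 + 0
gcd = 13 and 13 | 715, so solutions exist. Divide through by 13: 23x ≡ 55 (mod 99).
Now find 23⁻¹ mod 99:
99 = 4·23 + 7
23 = 3·7 + 2
7 = 3·2 + 1
2 = 2·1 + 0
Back-substitute:
1 = 7 − 3·2
1 = −3·23 + 10·7
1 = 10·99 − 43·23
So 23·(-43) ≡ 1 (mod 99), i.e. 23⁻¹ ≡ 56.
Then x ≡ 56·55 ≡ 11 (mod 99); the smallest non-negative solution is x = 11.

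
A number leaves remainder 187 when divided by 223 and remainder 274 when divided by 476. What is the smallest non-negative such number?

30738

Write x = 187 + 223·k. Then 223·k ≡ 274 − 187 ≡ 87 (mod 476).
Need 223⁻¹ mod 476. Extended Euclid on (476, 223):
476 = 2×223 + 30
223 = 7×30 + 13
30 = 2×13 + 4
13 = 3×4 + 1
4 = 4×1 + 0
Back-substitute:
1 = 13 − 3·4
1 = −3·30 + 7·13
1 = 7·223 − 52·30
1 = −52·476 + 111·223
223⁻¹ ≡ 111 (mod 476), so k ≡ 111·87 ≡ 137 (mod 476).
x = 187 + 223·137 = 30738.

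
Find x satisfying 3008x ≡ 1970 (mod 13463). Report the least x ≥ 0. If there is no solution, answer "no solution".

7314

First find gcd(3008, 13463):
13463 = 4*3008 + 1431
3008 = 2*1431 + 146
1431 = 9*146 + 117
146 = 1*117 + 29
117 = 4*29 + 1
29 = 29*1 + 0
gcd = 1, so a unique solution mod 13463 exists.
Back-substitute for the Bézout coefficients:
1 = 117 − 4·29
1 = −4·146 + 5·117
1 = 5·1431 − 49·146
1 = −49·3008 + 103·1431
1 = 103·13463 − 461·3008
So 3008·(-461) ≡ 1 (mod 13463), giving 3008⁻¹ ≡ 13002.
x ≡ 3008⁻¹·1970 ≡ 13002·1970 ≡ 7314 (mod 13463).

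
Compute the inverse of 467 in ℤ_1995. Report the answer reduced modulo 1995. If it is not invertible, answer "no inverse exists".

1508

gcd(1995, 467) by repeated division:
1995 = 4×467 + 127
467 = 3×127 + 86
127 = 1×86 + 41
86 = 2×41 + 4
41 = 10×4 + 1
4 = 4×1 + 0
The gcd is 1. Working backward:
1 = 41 − 10·4
1 = −10·86 + 21·41
1 = 21·127 − 31·86
1 = −31·467 + 114·127
1 = 114·1995 − 487·467
Hence 467⁻¹ ≡ -487 ≡ 1508 (mod 1995).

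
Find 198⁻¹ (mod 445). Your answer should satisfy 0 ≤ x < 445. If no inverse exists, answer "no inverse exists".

227

Apply the Euclidean algorithm to 445 and 198:
445 = 2×198 + 49
198 = 4×49 + 2
49 = 24×2 + 1
2 = 2×1 + 0
Since gcd(198, 445) = 1, back-substitute to write 1 as a combination:
1 = 49 − 24·2
1 = −24·198 + 97·49
1 = 97·445 − 218·198
Hence 198⁻¹ ≡ -218 ≡ 227 (mod 445).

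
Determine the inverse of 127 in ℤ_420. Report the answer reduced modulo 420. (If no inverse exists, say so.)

43

gcd(420, 127) by repeated division:
420 = 3*127 + 39
127 = 3*39 + 10
39 = 3*10 + 9
10 = 1*9 + 1
9 = 9*1 + 0
The gcd is 1. Working backward:
1 = 10 − 9
1 = −39 + 4·10
1 = 4·127 − 13·39
1 = −13·420 + 43·127
So 127·43 ≡ 1 (mod 420).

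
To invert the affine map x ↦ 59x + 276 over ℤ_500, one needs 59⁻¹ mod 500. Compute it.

339

gcd(500, 59) by repeated division:
500 = 8*59 + 28
59 = 2*28 + 3
28 = 9*3 + 1
3 = 3*1 + 0
gcd = 1, so the inverse exists. Back-substitute:
1 = 28 − 9·3
1 = −9·59 + 19·28
1 = 19·500 − 161·59
Thus 59·(-161) ≡ 1 (mod 500); reducing, -161 mod 500 = 339.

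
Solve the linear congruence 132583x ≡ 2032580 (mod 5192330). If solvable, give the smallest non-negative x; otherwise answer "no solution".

183650

First find gcd(132583, 5192330):
5192330 = 39×132583 + 21593
132583 = 6×21593 + 3025
21593 = 7×3025 + 418
3025 = 7×418 + 99
418 = 4×99 + 22
99 = 4×22 + 11
22 = 2×11 + 0
gcd = 11 and 11 | 2032580, so solutions exist. Divide through by 11: 12053x ≡ 184780 (mod 472030).
Now find 12053⁻¹ mod 472030:
472030 = 39*12053 + 1963
12053 = 6*1963 + 275
1963 = 7*275 + 38
275 = 7*38 + 9
38 = 4*9 + 2
9 = 4*2 + 1
2 = 2*1 + 0
Back-substitute:
1 = 9 − 4·2
1 = −4·38 + 17·9
1 = 17·275 − 123·38
1 = −123·1963 + 878·275
1 = 878·12053 − 5391·1963
1 = −5391·472030 + 211127·12053
So 12053⁻¹ ≡ 211127 (mod 472030).
Then x ≡ 211127·184780 ≡ 183650 (mod 472030); the smallest non-negative solution is x = 183650.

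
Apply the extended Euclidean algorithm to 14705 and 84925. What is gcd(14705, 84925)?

5

Repeated division:
84925 = 5·14705 + 11400
14705 = 1·11400 + 3305
11400 = 3·3305 + 1485
3305 = 2·1485 + 335
1485 = 4·335 + 145
335 = 2·145 + 45
145 = 3·45 + 10
45 = 4·10 + 5
10 = 2·5 + 0
gcd(14705, 84925) = 5.
Working backward:
5 = 45 − 4·10
5 = −4·145 + 13·45
5 = 13·335 − 30·145
5 = −30·1485 + 133·335
5 = 133·3305 − 296·1485
5 = −296·11400 + 1021·3305
5 = 1021·14705 − 1317·11400
5 = −1317·84925 + 7606·14705
So 5 = (-1317)·84925 + (7606)·14705.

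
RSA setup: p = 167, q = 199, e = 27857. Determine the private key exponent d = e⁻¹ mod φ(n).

21173

φ(n) = (p−1)(q−1) = 166·198 = 32868.
Need d with 27857·d ≡ 1 (mod 32868). Apply the extended Euclidean algorithm:
32868 = 1*27857 + 5011
27857 = 5*5011 + 2802
5011 = 1*2802 + 2209
2802 = 1*2209 + 593
2209 = 3*593 + 430
593 = 1*430 + 163
430 = 2*163 + 104
163 = 1*104 + 59
104 = 1*59 + 45
59 = 1*45 + 14
45 = 3*14 + 3
14 = 4*3 + 2
3 = 1*2 + 1
2 = 2*1 + 0
Back-substitute:
1 = 3 − 2
1 = −14 + 5·3
1 = 5·45 − 16·14
1 = −16·59 + 21·45
1 = 21·104 − 37·59
1 = −37·163 + 58·104
1 = 58·430 − 153·163
1 = −153·593 + 211·430
1 = 211·2209 − 786·593
1 = −786·2802 + 997·2209
1 = 997·5011 − 1783·2802
1 = −1783·27857 + 9912·5011
1 = 9912·32868 − 11695·27857
So 27857·(-11695) ≡ 1 (mod 32868), hence d ≡ -11695 ≡ 21173 (mod 32868).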